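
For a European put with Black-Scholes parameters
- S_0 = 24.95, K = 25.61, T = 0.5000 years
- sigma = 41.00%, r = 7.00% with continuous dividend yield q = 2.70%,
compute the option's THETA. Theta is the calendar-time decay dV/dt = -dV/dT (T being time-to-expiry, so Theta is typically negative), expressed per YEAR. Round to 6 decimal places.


Answer: Theta = -2.145439

Derivation:
d1 = 0.1290587910; d2 = -0.1608549893
phi(d1) = 0.3956336513; exp(-qT) = 0.9865907163; exp(-rT) = 0.9656054163
Theta = -S*exp(-qT)*phi(d1)*sigma/(2*sqrt(T)) + r*K*exp(-rT)*N(-d2) - q*S*exp(-qT)*N(-d1)
N(-d1) = 0.4486555646; N(-d2) = 0.5638961930; sqrt(T) = 0.7071067812
Term 1 = -24.9500 * 0.9865907163 * 0.3956336513 * 0.4100 / (2 * 0.7071067812) = -2.8233821032
Term 2 = 0.0700 * 25.6100 * 0.9656054163 * 0.5638961930 = 0.9761273339
Term 3 = -0.0270 * 24.9500 * 0.9865907163 * 0.4486555646 = -0.2981840418
Theta = -2.8233821032 + (0.9761273339) + (-0.2981840418) = -2.145439


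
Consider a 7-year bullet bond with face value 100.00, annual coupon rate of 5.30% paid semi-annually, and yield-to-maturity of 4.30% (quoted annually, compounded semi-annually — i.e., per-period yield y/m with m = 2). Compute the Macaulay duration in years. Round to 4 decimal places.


Coupon per period c = face * coupon_rate / m = 2.650000
Periods per year m = 2; per-period yield y/m = 0.021500
Number of cashflows N = 14
Cashflows (t years, CF_t, discount factor 1/(1+y/m)^(m*t), PV):
  t = 0.5000: CF_t = 2.650000, DF = 0.978953, PV = 2.594224
  t = 1.0000: CF_t = 2.650000, DF = 0.958348, PV = 2.539622
  t = 1.5000: CF_t = 2.650000, DF = 0.938177, PV = 2.486170
  t = 2.0000: CF_t = 2.650000, DF = 0.918431, PV = 2.433842
  t = 2.5000: CF_t = 2.650000, DF = 0.899100, PV = 2.382616
  t = 3.0000: CF_t = 2.650000, DF = 0.880177, PV = 2.332468
  t = 3.5000: CF_t = 2.650000, DF = 0.861651, PV = 2.283375
  t = 4.0000: CF_t = 2.650000, DF = 0.843515, PV = 2.235316
  t = 4.5000: CF_t = 2.650000, DF = 0.825762, PV = 2.188268
  t = 5.0000: CF_t = 2.650000, DF = 0.808381, PV = 2.142211
  t = 5.5000: CF_t = 2.650000, DF = 0.791367, PV = 2.097122
  t = 6.0000: CF_t = 2.650000, DF = 0.774711, PV = 2.052983
  t = 6.5000: CF_t = 2.650000, DF = 0.758405, PV = 2.009773
  t = 7.0000: CF_t = 102.650000, DF = 0.742442, PV = 76.211719
Price P = sum_t PV_t = 105.989710
Macaulay numerator sum_t t * PV_t:
  t * PV_t at t = 0.5000: 1.297112
  t * PV_t at t = 1.0000: 2.539622
  t * PV_t at t = 1.5000: 3.729254
  t * PV_t at t = 2.0000: 4.867684
  t * PV_t at t = 2.5000: 5.956540
  t * PV_t at t = 3.0000: 6.997403
  t * PV_t at t = 3.5000: 7.991813
  t * PV_t at t = 4.0000: 8.941264
  t * PV_t at t = 4.5000: 9.847207
  t * PV_t at t = 5.0000: 10.711053
  t * PV_t at t = 5.5000: 11.534174
  t * PV_t at t = 6.0000: 12.317900
  t * PV_t at t = 6.5000: 13.063526
  t * PV_t at t = 7.0000: 533.482036
Macaulay duration D = (sum_t t * PV_t) / P = 633.276588 / 105.989710 = 5.974887

Answer: Macaulay duration = 5.9749 years


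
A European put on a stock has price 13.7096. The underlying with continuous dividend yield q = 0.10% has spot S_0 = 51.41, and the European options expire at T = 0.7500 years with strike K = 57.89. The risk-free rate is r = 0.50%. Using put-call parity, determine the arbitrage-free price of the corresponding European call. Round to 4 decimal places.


Put-call parity: C - P = S_0 * exp(-qT) - K * exp(-rT).
S_0 * exp(-qT) = 51.4100 * 0.99925028 = 51.37145696
K * exp(-rT) = 57.8900 * 0.99625702 = 57.67331903
C = P + S*exp(-qT) - K*exp(-rT)
C = 13.7096 + 51.37145696 - 57.67331903 = 7.4077

Answer: Call price = 7.4077


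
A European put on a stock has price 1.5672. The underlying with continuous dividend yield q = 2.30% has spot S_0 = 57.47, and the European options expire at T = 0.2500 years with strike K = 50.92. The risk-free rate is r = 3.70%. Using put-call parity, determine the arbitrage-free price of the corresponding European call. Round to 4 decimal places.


Answer: Call price = 8.2565

Derivation:
Put-call parity: C - P = S_0 * exp(-qT) - K * exp(-rT).
S_0 * exp(-qT) = 57.4700 * 0.99426650 = 57.14049573
K * exp(-rT) = 50.9200 * 0.99079265 = 50.45116172
C = P + S*exp(-qT) - K*exp(-rT)
C = 1.5672 + 57.14049573 - 50.45116172 = 8.2565


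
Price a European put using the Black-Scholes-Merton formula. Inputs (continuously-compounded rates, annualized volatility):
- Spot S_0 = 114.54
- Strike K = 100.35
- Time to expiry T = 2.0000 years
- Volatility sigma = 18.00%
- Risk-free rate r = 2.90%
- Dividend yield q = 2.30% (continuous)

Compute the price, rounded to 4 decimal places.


Answer: Price = 4.5917

Derivation:
d1 = (ln(S/K) + (r - q + 0.5*sigma^2) * T) / (sigma * sqrt(T)) = 0.69398615
d2 = d1 - sigma * sqrt(T) = 0.43942771
exp(-rT) = 0.94364995; exp(-qT) = 0.95504196
P = K * exp(-rT) * N(-d2) - S_0 * exp(-qT) * N(-d1)
N(-d1) = 0.24384545; N(-d2) = 0.33017583
P = 100.3500 * 0.94364995 * 0.33017583 - 114.5400 * 0.95504196 * 0.24384545 = 4.5917


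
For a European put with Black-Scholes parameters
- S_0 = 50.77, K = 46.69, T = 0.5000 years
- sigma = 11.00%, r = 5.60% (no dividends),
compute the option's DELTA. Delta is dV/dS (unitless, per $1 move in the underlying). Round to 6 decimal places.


Answer: Delta = -0.069981

Derivation:
d1 = 1.4759326704; d2 = 1.3981509244
phi(d1) = 0.1342398496; exp(-qT) = 1.0000000000; exp(-rT) = 0.9723883668
N(-d1) = 0.0699809840
Delta = -exp(-qT) * N(-d1) = -1.0000000000 * 0.0699809840 = -0.069981


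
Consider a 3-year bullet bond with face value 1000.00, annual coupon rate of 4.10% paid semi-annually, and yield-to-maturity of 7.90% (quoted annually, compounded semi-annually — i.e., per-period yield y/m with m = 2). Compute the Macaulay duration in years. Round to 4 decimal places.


Answer: Macaulay duration = 2.8438 years

Derivation:
Coupon per period c = face * coupon_rate / m = 20.500000
Periods per year m = 2; per-period yield y/m = 0.039500
Number of cashflows N = 6
Cashflows (t years, CF_t, discount factor 1/(1+y/m)^(m*t), PV):
  t = 0.5000: CF_t = 20.500000, DF = 0.962001, PV = 19.721020
  t = 1.0000: CF_t = 20.500000, DF = 0.925446, PV = 18.971640
  t = 1.5000: CF_t = 20.500000, DF = 0.890280, PV = 18.250736
  t = 2.0000: CF_t = 20.500000, DF = 0.856450, PV = 17.557225
  t = 2.5000: CF_t = 20.500000, DF = 0.823906, PV = 16.890068
  t = 3.0000: CF_t = 1020.500000, DF = 0.792598, PV = 808.846382
Price P = sum_t PV_t = 900.237070
Macaulay numerator sum_t t * PV_t:
  t * PV_t at t = 0.5000: 9.860510
  t * PV_t at t = 1.0000: 18.971640
  t * PV_t at t = 1.5000: 27.376104
  t * PV_t at t = 2.0000: 35.114451
  t * PV_t at t = 2.5000: 42.225169
  t * PV_t at t = 3.0000: 2426.539145
Macaulay duration D = (sum_t t * PV_t) / P = 2560.087019 / 900.237070 = 2.843792


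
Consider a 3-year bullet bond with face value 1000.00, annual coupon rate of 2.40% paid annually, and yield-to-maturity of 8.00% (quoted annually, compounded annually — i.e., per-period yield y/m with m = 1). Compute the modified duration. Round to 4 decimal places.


Answer: Modified duration = 2.7074

Derivation:
Coupon per period c = face * coupon_rate / m = 24.000000
Periods per year m = 1; per-period yield y/m = 0.080000
Number of cashflows N = 3
Cashflows (t years, CF_t, discount factor 1/(1+y/m)^(m*t), PV):
  t = 1.0000: CF_t = 24.000000, DF = 0.925926, PV = 22.222222
  t = 2.0000: CF_t = 24.000000, DF = 0.857339, PV = 20.576132
  t = 3.0000: CF_t = 1024.000000, DF = 0.793832, PV = 812.884215
Price P = sum_t PV_t = 855.682569
First compute Macaulay numerator sum_t t * PV_t:
  t * PV_t at t = 1.0000: 22.222222
  t * PV_t at t = 2.0000: 41.152263
  t * PV_t at t = 3.0000: 2438.652644
Macaulay duration D = 2502.027130 / 855.682569 = 2.924013
Modified duration = D / (1 + y/m) = 2.924013 / (1 + 0.080000) = 2.707420


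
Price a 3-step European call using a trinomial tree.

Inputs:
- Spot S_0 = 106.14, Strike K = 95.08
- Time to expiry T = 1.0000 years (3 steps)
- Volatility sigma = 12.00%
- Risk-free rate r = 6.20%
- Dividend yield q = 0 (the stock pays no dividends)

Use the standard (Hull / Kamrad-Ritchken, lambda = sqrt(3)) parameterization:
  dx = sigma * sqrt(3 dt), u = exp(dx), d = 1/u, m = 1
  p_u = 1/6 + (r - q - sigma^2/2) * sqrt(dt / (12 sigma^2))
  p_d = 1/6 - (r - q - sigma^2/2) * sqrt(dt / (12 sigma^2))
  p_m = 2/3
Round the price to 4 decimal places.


Answer: Price = V(0,0) = 17.0290

Derivation:
dt = T/N = 0.333333; dx = sigma*sqrt(3*dt) = 0.120000
u = exp(dx) = 1.127497; d = 1/u = 0.886920
p_u = 0.242778, p_m = 0.666667, p_d = 0.090556
Discount per step: exp(-r*dt) = 0.979545
Stock lattice S(k, j) with j the centered position index:
  k=0: S(0,+0) = 106.1400
  k=1: S(1,-1) = 94.1377; S(1,+0) = 106.1400; S(1,+1) = 119.6725
  k=2: S(2,-2) = 83.4927; S(2,-1) = 94.1377; S(2,+0) = 106.1400; S(2,+1) = 119.6725; S(2,+2) = 134.9304
  k=3: S(3,-3) = 74.0514; S(3,-2) = 83.4927; S(3,-1) = 94.1377; S(3,+0) = 106.1400; S(3,+1) = 119.6725; S(3,+2) = 134.9304; S(3,+3) = 152.1336
Terminal payoffs V(N, j) = max(S_T - K, 0):
  V(3,-3) = 0.000000; V(3,-2) = 0.000000; V(3,-1) = 0.000000; V(3,+0) = 11.060000; V(3,+1) = 24.592516; V(3,+2) = 39.850385; V(3,+3) = 57.053584
Backward induction: V(k, j) = exp(-r*dt) * [p_u * V(k+1, j+1) + p_m * V(k+1, j) + p_d * V(k+1, j-1)]
  V(2,-2) = exp(-r*dt) * [p_u*0.000000 + p_m*0.000000 + p_d*0.000000] = 0.000000
  V(2,-1) = exp(-r*dt) * [p_u*11.060000 + p_m*0.000000 + p_d*0.000000] = 2.630199
  V(2,+0) = exp(-r*dt) * [p_u*24.592516 + p_m*11.060000 + p_d*0.000000] = 13.070907
  V(2,+1) = exp(-r*dt) * [p_u*39.850385 + p_m*24.592516 + p_d*11.060000] = 26.517610
  V(2,+2) = exp(-r*dt) * [p_u*57.053584 + p_m*39.850385 + p_d*24.592516] = 41.772964
  V(1,-1) = exp(-r*dt) * [p_u*13.070907 + p_m*2.630199 + p_d*0.000000] = 4.826016
  V(1,+0) = exp(-r*dt) * [p_u*26.517610 + p_m*13.070907 + p_d*2.630199] = 15.075208
  V(1,+1) = exp(-r*dt) * [p_u*41.772964 + p_m*26.517610 + p_d*13.070907] = 28.410341
  V(0,+0) = exp(-r*dt) * [p_u*28.410341 + p_m*15.075208 + p_d*4.826016] = 17.028967


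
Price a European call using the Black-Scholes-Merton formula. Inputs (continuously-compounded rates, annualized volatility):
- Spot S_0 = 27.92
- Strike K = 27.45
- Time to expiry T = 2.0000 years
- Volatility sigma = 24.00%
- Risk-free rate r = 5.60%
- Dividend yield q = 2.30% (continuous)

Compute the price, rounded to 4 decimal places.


Answer: Price = 4.6134

Derivation:
d1 = (ln(S/K) + (r - q + 0.5*sigma^2) * T) / (sigma * sqrt(T)) = 0.41417928
d2 = d1 - sigma * sqrt(T) = 0.07476803
exp(-rT) = 0.89404426; exp(-qT) = 0.95504196
C = S_0 * exp(-qT) * N(d1) - K * exp(-rT) * N(d2)
N(d1) = 0.66062859; N(d2) = 0.52980036
C = 27.9200 * 0.95504196 * 0.66062859 - 27.4500 * 0.89404426 * 0.52980036 = 4.6134


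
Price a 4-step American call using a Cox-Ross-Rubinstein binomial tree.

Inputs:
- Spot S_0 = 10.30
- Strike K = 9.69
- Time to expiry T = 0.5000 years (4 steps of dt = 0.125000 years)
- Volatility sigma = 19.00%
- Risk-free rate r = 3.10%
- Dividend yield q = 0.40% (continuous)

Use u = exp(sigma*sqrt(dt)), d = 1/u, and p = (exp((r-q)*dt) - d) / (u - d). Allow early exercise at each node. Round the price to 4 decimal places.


Answer: Price = V(0,0) = 1.0059

Derivation:
dt = T/N = 0.125000
u = exp(sigma*sqrt(dt)) = 1.069483; d = 1/u = 0.935031
p = (exp((r-q)*dt) - d) / (u - d) = 0.508357
Discount per step: exp(-r*dt) = 0.996132
Stock lattice S(k, i) with i counting down-moves:
  k=0: S(0,0) = 10.3000
  k=1: S(1,0) = 11.0157; S(1,1) = 9.6308
  k=2: S(2,0) = 11.7811; S(2,1) = 10.3000; S(2,2) = 9.0051
  k=3: S(3,0) = 12.5997; S(3,1) = 11.0157; S(3,2) = 9.6308; S(3,3) = 8.4201
  k=4: S(4,0) = 13.4751; S(4,1) = 11.7811; S(4,2) = 10.3000; S(4,3) = 9.0051; S(4,4) = 7.8730
Terminal payoffs V(N, i) = max(S_T - K, 0):
  V(4,0) = 3.785113; V(4,1) = 2.091072; V(4,2) = 0.610000; V(4,3) = 0.000000; V(4,4) = 0.000000
Backward induction: V(k, i) = exp(-r*dt) * [p * V(k+1, i) + (1-p) * V(k+1, i+1)]; then take max(V_cont, immediate exercise) for American.
  V(3,0) = exp(-r*dt) * [p*3.785113 + (1-p)*2.091072] = 2.940832; exercise = 2.909654; V(3,0) = max -> 2.940832
  V(3,1) = exp(-r*dt) * [p*2.091072 + (1-p)*0.610000] = 1.357642; exercise = 1.325673; V(3,1) = max -> 1.357642
  V(3,2) = exp(-r*dt) * [p*0.610000 + (1-p)*0.000000] = 0.308898; exercise = 0.000000; V(3,2) = max -> 0.308898
  V(3,3) = exp(-r*dt) * [p*0.000000 + (1-p)*0.000000] = 0.000000; exercise = 0.000000; V(3,3) = max -> 0.000000
  V(2,0) = exp(-r*dt) * [p*2.940832 + (1-p)*1.357642] = 2.154104; exercise = 2.091072; V(2,0) = max -> 2.154104
  V(2,1) = exp(-r*dt) * [p*1.357642 + (1-p)*0.308898] = 0.838778; exercise = 0.610000; V(2,1) = max -> 0.838778
  V(2,2) = exp(-r*dt) * [p*0.308898 + (1-p)*0.000000] = 0.156423; exercise = 0.000000; V(2,2) = max -> 0.156423
  V(1,0) = exp(-r*dt) * [p*2.154104 + (1-p)*0.838778] = 1.501603; exercise = 1.325673; V(1,0) = max -> 1.501603
  V(1,1) = exp(-r*dt) * [p*0.838778 + (1-p)*0.156423] = 0.501357; exercise = 0.000000; V(1,1) = max -> 0.501357
  V(0,0) = exp(-r*dt) * [p*1.501603 + (1-p)*0.501357] = 1.005933; exercise = 0.610000; V(0,0) = max -> 1.005933


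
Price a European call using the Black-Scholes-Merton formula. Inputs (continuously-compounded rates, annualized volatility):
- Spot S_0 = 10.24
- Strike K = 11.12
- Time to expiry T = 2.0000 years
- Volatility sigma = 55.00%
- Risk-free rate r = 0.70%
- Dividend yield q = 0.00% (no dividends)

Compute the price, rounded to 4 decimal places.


Answer: Price = 2.8581

Derivation:
d1 = (ln(S/K) + (r - q + 0.5*sigma^2) * T) / (sigma * sqrt(T)) = 0.30091422
d2 = d1 - sigma * sqrt(T) = -0.47690324
exp(-rT) = 0.98609754; exp(-qT) = 1.00000000
C = S_0 * exp(-qT) * N(d1) - K * exp(-rT) * N(d2)
N(d1) = 0.61826005; N(d2) = 0.31671551
C = 10.2400 * 1.00000000 * 0.61826005 - 11.1200 * 0.98609754 * 0.31671551 = 2.8581


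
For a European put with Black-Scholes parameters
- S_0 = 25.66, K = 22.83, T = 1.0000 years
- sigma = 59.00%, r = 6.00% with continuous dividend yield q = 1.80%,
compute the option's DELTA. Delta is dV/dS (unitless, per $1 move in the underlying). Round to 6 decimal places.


Answer: Delta = -0.281185

Derivation:
d1 = 0.5642506757; d2 = -0.0257493243
phi(d1) = 0.3402318624; exp(-qT) = 0.9821610324; exp(-rT) = 0.9417645336
N(-d1) = 0.2862917722
Delta = -exp(-qT) * N(-d1) = -0.9821610324 * 0.2862917722 = -0.281185


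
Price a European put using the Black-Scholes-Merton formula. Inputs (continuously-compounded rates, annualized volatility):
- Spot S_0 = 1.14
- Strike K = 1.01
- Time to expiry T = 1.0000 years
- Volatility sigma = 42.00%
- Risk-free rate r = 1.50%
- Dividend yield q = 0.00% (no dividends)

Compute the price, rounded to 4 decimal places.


d1 = (ln(S/K) + (r - q + 0.5*sigma^2) * T) / (sigma * sqrt(T)) = 0.53399508
d2 = d1 - sigma * sqrt(T) = 0.11399508
exp(-rT) = 0.98511194; exp(-qT) = 1.00000000
P = K * exp(-rT) * N(-d2) - S_0 * exp(-qT) * N(-d1)
N(-d1) = 0.29667247; N(-d2) = 0.45462085
P = 1.0100 * 0.98511194 * 0.45462085 - 1.1400 * 1.00000000 * 0.29667247 = 0.1141

Answer: Price = 0.1141


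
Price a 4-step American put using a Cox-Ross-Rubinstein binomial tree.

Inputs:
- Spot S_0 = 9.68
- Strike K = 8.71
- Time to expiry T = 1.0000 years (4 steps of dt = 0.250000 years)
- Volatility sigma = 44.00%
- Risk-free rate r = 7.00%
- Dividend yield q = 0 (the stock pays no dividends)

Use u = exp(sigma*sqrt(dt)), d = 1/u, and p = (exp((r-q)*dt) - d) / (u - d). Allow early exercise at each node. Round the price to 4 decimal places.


dt = T/N = 0.250000
u = exp(sigma*sqrt(dt)) = 1.246077; d = 1/u = 0.802519
p = (exp((r-q)*dt) - d) / (u - d) = 0.485022
Discount per step: exp(-r*dt) = 0.982652
Stock lattice S(k, i) with i counting down-moves:
  k=0: S(0,0) = 9.6800
  k=1: S(1,0) = 12.0620; S(1,1) = 7.7684
  k=2: S(2,0) = 15.0302; S(2,1) = 9.6800; S(2,2) = 6.2343
  k=3: S(3,0) = 18.7288; S(3,1) = 12.0620; S(3,2) = 7.7684; S(3,3) = 5.0031
  k=4: S(4,0) = 23.3375; S(4,1) = 15.0302; S(4,2) = 9.6800; S(4,3) = 6.2343; S(4,4) = 4.0151
Terminal payoffs V(N, i) = max(K - S_T, 0):
  V(4,0) = 0.000000; V(4,1) = 0.000000; V(4,2) = 0.000000; V(4,3) = 2.475727; V(4,4) = 4.694901
Backward induction: V(k, i) = exp(-r*dt) * [p * V(k+1, i) + (1-p) * V(k+1, i+1)]; then take max(V_cont, immediate exercise) for American.
  V(3,0) = exp(-r*dt) * [p*0.000000 + (1-p)*0.000000] = 0.000000; exercise = 0.000000; V(3,0) = max -> 0.000000
  V(3,1) = exp(-r*dt) * [p*0.000000 + (1-p)*0.000000] = 0.000000; exercise = 0.000000; V(3,1) = max -> 0.000000
  V(3,2) = exp(-r*dt) * [p*0.000000 + (1-p)*2.475727] = 1.252828; exercise = 0.941618; V(3,2) = max -> 1.252828
  V(3,3) = exp(-r*dt) * [p*2.475727 + (1-p)*4.694901] = 3.555780; exercise = 3.706879; V(3,3) = max -> 3.706879
  V(2,0) = exp(-r*dt) * [p*0.000000 + (1-p)*0.000000] = 0.000000; exercise = 0.000000; V(2,0) = max -> 0.000000
  V(2,1) = exp(-r*dt) * [p*0.000000 + (1-p)*1.252828] = 0.633987; exercise = 0.000000; V(2,1) = max -> 0.633987
  V(2,2) = exp(-r*dt) * [p*1.252828 + (1-p)*3.706879] = 2.472954; exercise = 2.475727; V(2,2) = max -> 2.475727
  V(1,0) = exp(-r*dt) * [p*0.000000 + (1-p)*0.633987] = 0.320826; exercise = 0.000000; V(1,0) = max -> 0.320826
  V(1,1) = exp(-r*dt) * [p*0.633987 + (1-p)*2.475727] = 1.554992; exercise = 0.941618; V(1,1) = max -> 1.554992
  V(0,0) = exp(-r*dt) * [p*0.320826 + (1-p)*1.554992] = 0.939803; exercise = 0.000000; V(0,0) = max -> 0.939803

Answer: Price = V(0,0) = 0.9398


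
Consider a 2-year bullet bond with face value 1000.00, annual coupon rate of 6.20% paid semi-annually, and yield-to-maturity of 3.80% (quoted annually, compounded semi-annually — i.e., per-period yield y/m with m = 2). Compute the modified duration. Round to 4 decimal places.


Answer: Modified duration = 1.8781

Derivation:
Coupon per period c = face * coupon_rate / m = 31.000000
Periods per year m = 2; per-period yield y/m = 0.019000
Number of cashflows N = 4
Cashflows (t years, CF_t, discount factor 1/(1+y/m)^(m*t), PV):
  t = 0.5000: CF_t = 31.000000, DF = 0.981354, PV = 30.421982
  t = 1.0000: CF_t = 31.000000, DF = 0.963056, PV = 29.854742
  t = 1.5000: CF_t = 31.000000, DF = 0.945099, PV = 29.298079
  t = 2.0000: CF_t = 1031.000000, DF = 0.927477, PV = 956.229041
Price P = sum_t PV_t = 1045.803844
First compute Macaulay numerator sum_t t * PV_t:
  t * PV_t at t = 0.5000: 15.210991
  t * PV_t at t = 1.0000: 29.854742
  t * PV_t at t = 1.5000: 43.947118
  t * PV_t at t = 2.0000: 1912.458082
Macaulay duration D = 2001.470934 / 1045.803844 = 1.913811
Modified duration = D / (1 + y/m) = 1.913811 / (1 + 0.019000) = 1.878127


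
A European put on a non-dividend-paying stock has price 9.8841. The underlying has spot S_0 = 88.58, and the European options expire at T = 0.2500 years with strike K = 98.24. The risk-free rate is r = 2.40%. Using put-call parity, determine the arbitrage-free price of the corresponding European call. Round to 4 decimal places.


Answer: Call price = 0.8118

Derivation:
Put-call parity: C - P = S_0 * exp(-qT) - K * exp(-rT).
S_0 * exp(-qT) = 88.5800 * 1.00000000 = 88.58000000
K * exp(-rT) = 98.2400 * 0.99401796 = 97.65232479
C = P + S*exp(-qT) - K*exp(-rT)
C = 9.8841 + 88.58000000 - 97.65232479 = 0.8118


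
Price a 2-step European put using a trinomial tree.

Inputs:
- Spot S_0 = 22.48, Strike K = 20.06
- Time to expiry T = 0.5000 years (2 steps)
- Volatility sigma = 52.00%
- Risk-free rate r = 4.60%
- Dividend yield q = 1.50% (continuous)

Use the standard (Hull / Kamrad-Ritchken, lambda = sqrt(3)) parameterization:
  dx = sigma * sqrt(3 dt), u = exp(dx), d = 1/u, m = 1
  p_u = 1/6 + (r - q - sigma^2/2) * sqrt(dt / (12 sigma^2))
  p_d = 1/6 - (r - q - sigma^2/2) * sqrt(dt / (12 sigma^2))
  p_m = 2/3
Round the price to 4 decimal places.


dt = T/N = 0.250000; dx = sigma*sqrt(3*dt) = 0.450333
u = exp(dx) = 1.568835; d = 1/u = 0.637416
p_u = 0.137744, p_m = 0.666667, p_d = 0.195590
Discount per step: exp(-r*dt) = 0.988566
Stock lattice S(k, j) with j the centered position index:
  k=0: S(0,+0) = 22.4800
  k=1: S(1,-1) = 14.3291; S(1,+0) = 22.4800; S(1,+1) = 35.2674
  k=2: S(2,-2) = 9.1336; S(2,-1) = 14.3291; S(2,+0) = 22.4800; S(2,+1) = 35.2674; S(2,+2) = 55.3287
Terminal payoffs V(N, j) = max(K - S_T, 0):
  V(2,-2) = 10.926403; V(2,-1) = 5.730895; V(2,+0) = 0.000000; V(2,+1) = 0.000000; V(2,+2) = 0.000000
Backward induction: V(k, j) = exp(-r*dt) * [p_u * V(k+1, j+1) + p_m * V(k+1, j) + p_d * V(k+1, j-1)]
  V(1,-1) = exp(-r*dt) * [p_u*0.000000 + p_m*5.730895 + p_d*10.926403] = 5.889567
  V(1,+0) = exp(-r*dt) * [p_u*0.000000 + p_m*0.000000 + p_d*5.730895] = 1.108087
  V(1,+1) = exp(-r*dt) * [p_u*0.000000 + p_m*0.000000 + p_d*0.000000] = 0.000000
  V(0,+0) = exp(-r*dt) * [p_u*0.000000 + p_m*1.108087 + p_d*5.889567] = 1.869045

Answer: Price = V(0,0) = 1.8690


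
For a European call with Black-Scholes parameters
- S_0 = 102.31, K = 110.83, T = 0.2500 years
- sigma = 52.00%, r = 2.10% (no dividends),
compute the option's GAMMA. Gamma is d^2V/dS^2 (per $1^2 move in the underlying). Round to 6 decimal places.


d1 = -0.1574618304; d2 = -0.4174618304
phi(d1) = 0.3940270776; exp(-qT) = 1.0000000000; exp(-rT) = 0.9947637572
Gamma = exp(-qT) * phi(d1) / (S * sigma * sqrt(T)) = 1.0000000000 * 0.3940270776 / (102.3100 * 0.5200 * 0.5000000000) = 0.014813

Answer: Gamma = 0.014813


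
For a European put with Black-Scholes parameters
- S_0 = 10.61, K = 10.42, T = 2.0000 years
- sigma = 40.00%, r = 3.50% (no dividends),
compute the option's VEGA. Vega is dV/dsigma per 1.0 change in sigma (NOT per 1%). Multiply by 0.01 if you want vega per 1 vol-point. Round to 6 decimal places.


d1 = 0.4385298001; d2 = -0.1271556249
phi(d1) = 0.3623688273; exp(-qT) = 1.0000000000; exp(-rT) = 0.9323938199
Vega = S * exp(-qT) * phi(d1) * sqrt(T) = 10.6100 * 1.0000000000 * 0.3623688273 * 1.4142135624 = 5.437274

Answer: Vega = 5.437274


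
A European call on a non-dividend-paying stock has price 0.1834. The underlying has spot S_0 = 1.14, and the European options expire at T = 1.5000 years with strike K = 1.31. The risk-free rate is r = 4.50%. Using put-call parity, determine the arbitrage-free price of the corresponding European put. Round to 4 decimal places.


Put-call parity: C - P = S_0 * exp(-qT) - K * exp(-rT).
S_0 * exp(-qT) = 1.1400 * 1.00000000 = 1.14000000
K * exp(-rT) = 1.3100 * 0.93472772 = 1.22449331
P = C - S*exp(-qT) + K*exp(-rT)
P = 0.1834 - 1.14000000 + 1.22449331 = 0.2679

Answer: Put price = 0.2679


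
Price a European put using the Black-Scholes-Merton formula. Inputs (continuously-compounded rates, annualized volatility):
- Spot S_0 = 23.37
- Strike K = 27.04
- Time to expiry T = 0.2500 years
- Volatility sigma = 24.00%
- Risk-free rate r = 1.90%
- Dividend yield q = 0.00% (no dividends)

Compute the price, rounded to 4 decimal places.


d1 = (ln(S/K) + (r - q + 0.5*sigma^2) * T) / (sigma * sqrt(T)) = -1.11595086
d2 = d1 - sigma * sqrt(T) = -1.23595086
exp(-rT) = 0.99526126; exp(-qT) = 1.00000000
P = K * exp(-rT) * N(-d2) - S_0 * exp(-qT) * N(-d1)
N(-d1) = 0.86777841; N(-d2) = 0.89176158
P = 27.0400 * 0.99526126 * 0.89176158 - 23.3700 * 1.00000000 * 0.86777841 = 3.7190

Answer: Price = 3.7190


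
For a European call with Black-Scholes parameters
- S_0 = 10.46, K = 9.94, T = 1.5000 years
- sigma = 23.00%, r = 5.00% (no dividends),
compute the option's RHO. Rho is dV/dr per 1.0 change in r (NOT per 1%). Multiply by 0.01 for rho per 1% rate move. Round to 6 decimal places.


Answer: Rho = 8.581203

Derivation:
d1 = 0.5881133921; d2 = 0.3064220716
phi(d1) = 0.3355859354; exp(-qT) = 1.0000000000; exp(-rT) = 0.9277434863
N(d2) = 0.6203583473
Rho = K*T*exp(-rT)*N(d2) = 9.9400 * 1.5000 * 0.9277434863 * 0.6203583473 = 8.581203


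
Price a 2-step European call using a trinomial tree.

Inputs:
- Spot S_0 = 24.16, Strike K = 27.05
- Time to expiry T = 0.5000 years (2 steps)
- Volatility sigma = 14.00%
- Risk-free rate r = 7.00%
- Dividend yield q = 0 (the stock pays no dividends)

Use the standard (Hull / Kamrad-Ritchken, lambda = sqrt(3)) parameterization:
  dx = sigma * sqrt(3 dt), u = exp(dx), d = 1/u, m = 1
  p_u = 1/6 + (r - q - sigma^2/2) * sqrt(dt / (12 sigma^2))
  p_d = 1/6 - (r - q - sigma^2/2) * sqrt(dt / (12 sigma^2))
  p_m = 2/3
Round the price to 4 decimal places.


dt = T/N = 0.250000; dx = sigma*sqrt(3*dt) = 0.121244
u = exp(dx) = 1.128900; d = 1/u = 0.885818
p_u = 0.228732, p_m = 0.666667, p_d = 0.104602
Discount per step: exp(-r*dt) = 0.982652
Stock lattice S(k, j) with j the centered position index:
  k=0: S(0,+0) = 24.1600
  k=1: S(1,-1) = 21.4014; S(1,+0) = 24.1600; S(1,+1) = 27.2742
  k=2: S(2,-2) = 18.9577; S(2,-1) = 21.4014; S(2,+0) = 24.1600; S(2,+1) = 27.2742; S(2,+2) = 30.7899
Terminal payoffs V(N, j) = max(S_T - K, 0):
  V(2,-2) = 0.000000; V(2,-1) = 0.000000; V(2,+0) = 0.000000; V(2,+1) = 0.224220; V(2,+2) = 3.739862
Backward induction: V(k, j) = exp(-r*dt) * [p_u * V(k+1, j+1) + p_m * V(k+1, j) + p_d * V(k+1, j-1)]
  V(1,-1) = exp(-r*dt) * [p_u*0.000000 + p_m*0.000000 + p_d*0.000000] = 0.000000
  V(1,+0) = exp(-r*dt) * [p_u*0.224220 + p_m*0.000000 + p_d*0.000000] = 0.050397
  V(1,+1) = exp(-r*dt) * [p_u*3.739862 + p_m*0.224220 + p_d*0.000000] = 0.987473
  V(0,+0) = exp(-r*dt) * [p_u*0.987473 + p_m*0.050397 + p_d*0.000000] = 0.254963

Answer: Price = V(0,0) = 0.2550


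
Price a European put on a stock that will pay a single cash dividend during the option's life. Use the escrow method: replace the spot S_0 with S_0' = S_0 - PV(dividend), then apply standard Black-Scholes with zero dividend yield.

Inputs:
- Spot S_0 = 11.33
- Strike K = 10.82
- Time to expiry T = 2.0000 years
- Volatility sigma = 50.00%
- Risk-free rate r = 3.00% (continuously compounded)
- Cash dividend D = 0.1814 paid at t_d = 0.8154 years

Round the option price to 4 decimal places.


PV(D) = D * exp(-r * t_d) = 0.1814 * 0.97583477 = 0.17701643
S_0' = S_0 - PV(D) = 11.3300 - 0.17701643 = 11.15298357
d1 = (ln(S_0'/K) + (r + sigma^2/2)*T) / (sigma*sqrt(T)) = 0.48127211
d2 = d1 - sigma*sqrt(T) = -0.22583467
exp(-rT) = 0.94176453
N(-d1) = 0.31516156; N(-d2) = 0.58933499
P = K * exp(-rT) * N(-d2) - S_0' * N(-d1) = 10.8200 * 0.94176453 * 0.58933499 - 11.15298357 * 0.31516156 = 2.4903

Answer: Price = 2.4903


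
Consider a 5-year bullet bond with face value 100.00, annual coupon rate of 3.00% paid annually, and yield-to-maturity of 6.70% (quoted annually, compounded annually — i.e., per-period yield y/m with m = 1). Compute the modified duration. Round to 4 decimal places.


Answer: Modified duration = 4.3939

Derivation:
Coupon per period c = face * coupon_rate / m = 3.000000
Periods per year m = 1; per-period yield y/m = 0.067000
Number of cashflows N = 5
Cashflows (t years, CF_t, discount factor 1/(1+y/m)^(m*t), PV):
  t = 1.0000: CF_t = 3.000000, DF = 0.937207, PV = 2.811621
  t = 2.0000: CF_t = 3.000000, DF = 0.878357, PV = 2.635072
  t = 3.0000: CF_t = 3.000000, DF = 0.823203, PV = 2.469608
  t = 4.0000: CF_t = 3.000000, DF = 0.771511, PV = 2.314534
  t = 5.0000: CF_t = 103.000000, DF = 0.723066, PV = 74.475792
Price P = sum_t PV_t = 84.706626
First compute Macaulay numerator sum_t t * PV_t:
  t * PV_t at t = 1.0000: 2.811621
  t * PV_t at t = 2.0000: 5.270143
  t * PV_t at t = 3.0000: 7.408824
  t * PV_t at t = 4.0000: 9.258136
  t * PV_t at t = 5.0000: 372.378958
Macaulay duration D = 397.127682 / 84.706626 = 4.688272
Modified duration = D / (1 + y/m) = 4.688272 / (1 + 0.067000) = 4.393882


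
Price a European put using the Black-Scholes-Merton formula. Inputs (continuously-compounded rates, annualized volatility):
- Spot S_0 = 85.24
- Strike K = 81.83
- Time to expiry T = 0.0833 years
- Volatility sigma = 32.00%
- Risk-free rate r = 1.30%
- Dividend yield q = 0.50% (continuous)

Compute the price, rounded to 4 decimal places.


Answer: Price = 1.6479

Derivation:
d1 = (ln(S/K) + (r - q + 0.5*sigma^2) * T) / (sigma * sqrt(T)) = 0.49544661
d2 = d1 - sigma * sqrt(T) = 0.40308904
exp(-rT) = 0.99891769; exp(-qT) = 0.99958359
P = K * exp(-rT) * N(-d2) - S_0 * exp(-qT) * N(-d1)
N(-d1) = 0.31014245; N(-d2) = 0.34344136
P = 81.8300 * 0.99891769 * 0.34344136 - 85.2400 * 0.99958359 * 0.31014245 = 1.6479


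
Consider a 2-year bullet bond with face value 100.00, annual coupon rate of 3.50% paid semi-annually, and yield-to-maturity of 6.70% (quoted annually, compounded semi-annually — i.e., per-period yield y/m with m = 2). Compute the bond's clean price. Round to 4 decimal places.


Coupon per period c = face * coupon_rate / m = 1.750000
Periods per year m = 2; per-period yield y/m = 0.033500
Number of cashflows N = 4
Cashflows (t years, CF_t, discount factor 1/(1+y/m)^(m*t), PV):
  t = 0.5000: CF_t = 1.750000, DF = 0.967586, PV = 1.693275
  t = 1.0000: CF_t = 1.750000, DF = 0.936222, PV = 1.638389
  t = 1.5000: CF_t = 1.750000, DF = 0.905876, PV = 1.585282
  t = 2.0000: CF_t = 101.750000, DF = 0.876512, PV = 89.185139
Price P = sum_t PV_t = 94.102086

Answer: Price = 94.1021


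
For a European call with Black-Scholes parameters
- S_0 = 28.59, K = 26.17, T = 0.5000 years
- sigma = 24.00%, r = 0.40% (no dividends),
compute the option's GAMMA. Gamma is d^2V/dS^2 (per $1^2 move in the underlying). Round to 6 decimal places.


Answer: Gamma = 0.067939

Derivation:
d1 = 0.6177950098; d2 = 0.4480893823
phi(d1) = 0.3296334926; exp(-qT) = 1.0000000000; exp(-rT) = 0.9980019987
Gamma = exp(-qT) * phi(d1) / (S * sigma * sqrt(T)) = 1.0000000000 * 0.3296334926 / (28.5900 * 0.2400 * 0.7071067812) = 0.067939


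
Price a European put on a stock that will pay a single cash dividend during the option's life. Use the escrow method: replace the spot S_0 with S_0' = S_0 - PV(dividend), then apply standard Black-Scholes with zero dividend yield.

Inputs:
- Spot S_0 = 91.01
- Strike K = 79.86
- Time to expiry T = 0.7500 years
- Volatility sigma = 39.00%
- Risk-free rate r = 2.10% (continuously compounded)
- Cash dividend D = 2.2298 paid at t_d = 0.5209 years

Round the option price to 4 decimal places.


PV(D) = D * exp(-r * t_d) = 2.2298 * 0.98912071 = 2.20554136
S_0' = S_0 - PV(D) = 91.0100 - 2.20554136 = 88.80445864
d1 = (ln(S_0'/K) + (r + sigma^2/2)*T) / (sigma*sqrt(T)) = 0.52982770
d2 = d1 - sigma*sqrt(T) = 0.19207779
exp(-rT) = 0.98437338
N(-d1) = 0.29811570; N(-d2) = 0.42384063
P = K * exp(-rT) * N(-d2) - S_0' * N(-d1) = 79.8600 * 0.98437338 * 0.42384063 - 88.80445864 * 0.29811570 = 6.8450

Answer: Price = 6.8450


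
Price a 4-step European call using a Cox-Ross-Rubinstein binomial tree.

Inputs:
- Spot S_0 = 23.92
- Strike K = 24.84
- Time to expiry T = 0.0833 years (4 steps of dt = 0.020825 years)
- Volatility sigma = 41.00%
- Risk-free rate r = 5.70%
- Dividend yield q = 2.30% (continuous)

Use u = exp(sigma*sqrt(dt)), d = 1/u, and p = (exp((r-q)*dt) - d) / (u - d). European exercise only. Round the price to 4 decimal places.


Answer: Price = V(0,0) = 0.8172

Derivation:
dt = T/N = 0.020825
u = exp(sigma*sqrt(dt)) = 1.060952; d = 1/u = 0.942550
p = (exp((r-q)*dt) - d) / (u - d) = 0.491195
Discount per step: exp(-r*dt) = 0.998814
Stock lattice S(k, i) with i counting down-moves:
  k=0: S(0,0) = 23.9200
  k=1: S(1,0) = 25.3780; S(1,1) = 22.5458
  k=2: S(2,0) = 26.9248; S(2,1) = 23.9200; S(2,2) = 21.2505
  k=3: S(3,0) = 28.5659; S(3,1) = 25.3780; S(3,2) = 22.5458; S(3,3) = 20.0297
  k=4: S(4,0) = 30.3071; S(4,1) = 26.9248; S(4,2) = 23.9200; S(4,3) = 21.2505; S(4,4) = 18.8790
Terminal payoffs V(N, i) = max(S_T - K, 0):
  V(4,0) = 5.467075; V(4,1) = 2.084807; V(4,2) = 0.000000; V(4,3) = 0.000000; V(4,4) = 0.000000
Backward induction: V(k, i) = exp(-r*dt) * [p * V(k+1, i) + (1-p) * V(k+1, i+1)].
  V(3,0) = exp(-r*dt) * [p*5.467075 + (1-p)*2.084807] = 3.741716
  V(3,1) = exp(-r*dt) * [p*2.084807 + (1-p)*0.000000] = 1.022832
  V(3,2) = exp(-r*dt) * [p*0.000000 + (1-p)*0.000000] = 0.000000
  V(3,3) = exp(-r*dt) * [p*0.000000 + (1-p)*0.000000] = 0.000000
  V(2,0) = exp(-r*dt) * [p*3.741716 + (1-p)*1.022832] = 2.355536
  V(2,1) = exp(-r*dt) * [p*1.022832 + (1-p)*0.000000] = 0.501814
  V(2,2) = exp(-r*dt) * [p*0.000000 + (1-p)*0.000000] = 0.000000
  V(1,0) = exp(-r*dt) * [p*2.355536 + (1-p)*0.501814] = 1.410677
  V(1,1) = exp(-r*dt) * [p*0.501814 + (1-p)*0.000000] = 0.246196
  V(0,0) = exp(-r*dt) * [p*1.410677 + (1-p)*0.246196] = 0.817212


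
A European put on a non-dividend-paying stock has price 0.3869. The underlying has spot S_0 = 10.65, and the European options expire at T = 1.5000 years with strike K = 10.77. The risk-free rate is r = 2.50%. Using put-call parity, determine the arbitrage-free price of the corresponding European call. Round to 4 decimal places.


Answer: Call price = 0.6633

Derivation:
Put-call parity: C - P = S_0 * exp(-qT) - K * exp(-rT).
S_0 * exp(-qT) = 10.6500 * 1.00000000 = 10.65000000
K * exp(-rT) = 10.7700 * 0.96319442 = 10.37360388
C = P + S*exp(-qT) - K*exp(-rT)
C = 0.3869 + 10.65000000 - 10.37360388 = 0.6633


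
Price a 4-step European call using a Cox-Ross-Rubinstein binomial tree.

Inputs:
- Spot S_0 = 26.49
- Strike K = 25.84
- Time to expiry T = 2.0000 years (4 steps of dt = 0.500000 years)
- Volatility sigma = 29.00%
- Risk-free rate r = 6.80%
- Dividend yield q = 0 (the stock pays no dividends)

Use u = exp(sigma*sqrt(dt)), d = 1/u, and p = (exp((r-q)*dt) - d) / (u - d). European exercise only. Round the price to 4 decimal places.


Answer: Price = V(0,0) = 6.0944

Derivation:
dt = T/N = 0.500000
u = exp(sigma*sqrt(dt)) = 1.227600; d = 1/u = 0.814598
p = (exp((r-q)*dt) - d) / (u - d) = 0.532653
Discount per step: exp(-r*dt) = 0.966572
Stock lattice S(k, i) with i counting down-moves:
  k=0: S(0,0) = 26.4900
  k=1: S(1,0) = 32.5191; S(1,1) = 21.5787
  k=2: S(2,0) = 39.9205; S(2,1) = 26.4900; S(2,2) = 17.5780
  k=3: S(3,0) = 49.0064; S(3,1) = 32.5191; S(3,2) = 21.5787; S(3,3) = 14.3190
  k=4: S(4,0) = 60.1602; S(4,1) = 39.9205; S(4,2) = 26.4900; S(4,3) = 17.5780; S(4,4) = 11.6642
Terminal payoffs V(N, i) = max(S_T - K, 0):
  V(4,0) = 34.320210; V(4,1) = 14.080470; V(4,2) = 0.650000; V(4,3) = 0.000000; V(4,4) = 0.000000
Backward induction: V(k, i) = exp(-r*dt) * [p * V(k+1, i) + (1-p) * V(k+1, i+1)].
  V(3,0) = exp(-r*dt) * [p*34.320210 + (1-p)*14.080470] = 24.030158
  V(3,1) = exp(-r*dt) * [p*14.080470 + (1-p)*0.650000] = 7.542914
  V(3,2) = exp(-r*dt) * [p*0.650000 + (1-p)*0.000000] = 0.334651
  V(3,3) = exp(-r*dt) * [p*0.000000 + (1-p)*0.000000] = 0.000000
  V(2,0) = exp(-r*dt) * [p*24.030158 + (1-p)*7.542914] = 15.779180
  V(2,1) = exp(-r*dt) * [p*7.542914 + (1-p)*0.334651] = 4.034619
  V(2,2) = exp(-r*dt) * [p*0.334651 + (1-p)*0.000000] = 0.172294
  V(1,0) = exp(-r*dt) * [p*15.779180 + (1-p)*4.034619] = 9.946404
  V(1,1) = exp(-r*dt) * [p*4.034619 + (1-p)*0.172294] = 2.155042
  V(0,0) = exp(-r*dt) * [p*9.946404 + (1-p)*2.155042] = 6.094365


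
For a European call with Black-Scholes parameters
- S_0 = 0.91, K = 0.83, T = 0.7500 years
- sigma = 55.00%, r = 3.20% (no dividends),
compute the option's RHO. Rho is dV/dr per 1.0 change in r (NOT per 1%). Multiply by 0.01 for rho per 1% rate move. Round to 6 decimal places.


d1 = 0.4817335039; d2 = 0.0054195318
phi(d1) = 0.3552362856; exp(-qT) = 1.0000000000; exp(-rT) = 0.9762857098
N(d2) = 0.5021620698
Rho = K*T*exp(-rT)*N(d2) = 0.8300 * 0.7500 * 0.9762857098 * 0.5021620698 = 0.305183

Answer: Rho = 0.305183


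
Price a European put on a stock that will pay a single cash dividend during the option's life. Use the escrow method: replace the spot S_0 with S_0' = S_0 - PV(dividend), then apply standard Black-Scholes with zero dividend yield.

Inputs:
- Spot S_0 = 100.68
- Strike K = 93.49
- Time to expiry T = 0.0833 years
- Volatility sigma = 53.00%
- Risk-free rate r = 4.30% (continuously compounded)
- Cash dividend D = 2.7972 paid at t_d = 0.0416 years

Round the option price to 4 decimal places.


PV(D) = D * exp(-r * t_d) = 2.7972 * 0.99821280 = 2.79220084
S_0' = S_0 - PV(D) = 100.6800 - 2.79220084 = 97.88779916
d1 = (ln(S_0'/K) + (r + sigma^2/2)*T) / (sigma*sqrt(T)) = 0.40040489
d2 = d1 - sigma*sqrt(T) = 0.24743767
exp(-rT) = 0.99642451
N(-d1) = 0.34442916; N(-d2) = 0.40228476
P = K * exp(-rT) * N(-d2) - S_0' * N(-d1) = 93.4900 * 0.99642451 * 0.40228476 - 97.88779916 * 0.34442916 = 3.7597

Answer: Price = 3.7597


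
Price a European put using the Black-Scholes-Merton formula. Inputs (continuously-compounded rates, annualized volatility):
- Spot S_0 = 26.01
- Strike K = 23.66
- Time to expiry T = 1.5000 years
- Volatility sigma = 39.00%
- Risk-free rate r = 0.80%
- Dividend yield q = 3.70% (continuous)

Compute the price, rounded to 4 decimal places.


d1 = (ln(S/K) + (r - q + 0.5*sigma^2) * T) / (sigma * sqrt(T)) = 0.34600659
d2 = d1 - sigma * sqrt(T) = -0.13164391
exp(-rT) = 0.98807171; exp(-qT) = 0.94601202
P = K * exp(-rT) * N(-d2) - S_0 * exp(-qT) * N(-d1)
N(-d1) = 0.36466888; N(-d2) = 0.55236702
P = 23.6600 * 0.98807171 * 0.55236702 - 26.0100 * 0.94601202 * 0.36466888 = 3.9402

Answer: Price = 3.9402


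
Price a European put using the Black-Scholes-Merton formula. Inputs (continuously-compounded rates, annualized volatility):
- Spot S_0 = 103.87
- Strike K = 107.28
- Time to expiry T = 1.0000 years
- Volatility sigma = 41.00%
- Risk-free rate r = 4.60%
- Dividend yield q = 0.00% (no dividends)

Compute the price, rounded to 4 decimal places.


Answer: Price = 16.0593

Derivation:
d1 = (ln(S/K) + (r - q + 0.5*sigma^2) * T) / (sigma * sqrt(T)) = 0.23840946
d2 = d1 - sigma * sqrt(T) = -0.17159054
exp(-rT) = 0.95504196; exp(-qT) = 1.00000000
P = K * exp(-rT) * N(-d2) - S_0 * exp(-qT) * N(-d1)
N(-d1) = 0.40578177; N(-d2) = 0.56812028
P = 107.2800 * 0.95504196 * 0.56812028 - 103.8700 * 1.00000000 * 0.40578177 = 16.0593


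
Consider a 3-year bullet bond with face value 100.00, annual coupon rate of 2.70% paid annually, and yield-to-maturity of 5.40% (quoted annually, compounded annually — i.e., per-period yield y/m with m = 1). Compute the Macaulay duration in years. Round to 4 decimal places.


Answer: Macaulay duration = 2.9185 years

Derivation:
Coupon per period c = face * coupon_rate / m = 2.700000
Periods per year m = 1; per-period yield y/m = 0.054000
Number of cashflows N = 3
Cashflows (t years, CF_t, discount factor 1/(1+y/m)^(m*t), PV):
  t = 1.0000: CF_t = 2.700000, DF = 0.948767, PV = 2.561670
  t = 2.0000: CF_t = 2.700000, DF = 0.900158, PV = 2.430427
  t = 3.0000: CF_t = 102.700000, DF = 0.854040, PV = 87.709899
Price P = sum_t PV_t = 92.701996
Macaulay numerator sum_t t * PV_t:
  t * PV_t at t = 1.0000: 2.561670
  t * PV_t at t = 2.0000: 4.860854
  t * PV_t at t = 3.0000: 263.129697
Macaulay duration D = (sum_t t * PV_t) / P = 270.552220 / 92.701996 = 2.918516


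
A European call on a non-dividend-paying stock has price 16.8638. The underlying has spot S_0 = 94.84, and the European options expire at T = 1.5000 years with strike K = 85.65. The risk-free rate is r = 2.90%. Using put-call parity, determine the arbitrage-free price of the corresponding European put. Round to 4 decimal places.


Answer: Put price = 4.0279

Derivation:
Put-call parity: C - P = S_0 * exp(-qT) - K * exp(-rT).
S_0 * exp(-qT) = 94.8400 * 1.00000000 = 94.84000000
K * exp(-rT) = 85.6500 * 0.95743255 = 82.00409826
P = C - S*exp(-qT) + K*exp(-rT)
P = 16.8638 - 94.84000000 + 82.00409826 = 4.0279


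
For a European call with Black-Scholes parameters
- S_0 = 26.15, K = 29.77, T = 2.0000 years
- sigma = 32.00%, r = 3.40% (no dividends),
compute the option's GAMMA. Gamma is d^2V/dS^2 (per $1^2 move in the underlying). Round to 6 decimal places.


Answer: Gamma = 0.033575

Derivation:
d1 = 0.0900412440; d2 = -0.3625070960
phi(d1) = 0.3973283564; exp(-qT) = 1.0000000000; exp(-rT) = 0.9342604736
Gamma = exp(-qT) * phi(d1) / (S * sigma * sqrt(T)) = 1.0000000000 * 0.3973283564 / (26.1500 * 0.3200 * 1.4142135624) = 0.033575


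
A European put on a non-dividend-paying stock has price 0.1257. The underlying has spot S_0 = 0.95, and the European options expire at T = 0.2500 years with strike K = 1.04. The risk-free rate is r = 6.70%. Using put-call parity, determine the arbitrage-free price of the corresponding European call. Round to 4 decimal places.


Answer: Call price = 0.0530

Derivation:
Put-call parity: C - P = S_0 * exp(-qT) - K * exp(-rT).
S_0 * exp(-qT) = 0.9500 * 1.00000000 = 0.95000000
K * exp(-rT) = 1.0400 * 0.98338950 = 1.02272508
C = P + S*exp(-qT) - K*exp(-rT)
C = 0.1257 + 0.95000000 - 1.02272508 = 0.0530


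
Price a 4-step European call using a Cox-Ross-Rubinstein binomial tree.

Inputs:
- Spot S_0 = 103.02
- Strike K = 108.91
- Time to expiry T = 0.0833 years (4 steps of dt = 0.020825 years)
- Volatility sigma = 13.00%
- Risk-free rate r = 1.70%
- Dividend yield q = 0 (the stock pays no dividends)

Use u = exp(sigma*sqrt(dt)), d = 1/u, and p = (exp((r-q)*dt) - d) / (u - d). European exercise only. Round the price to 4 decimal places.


dt = T/N = 0.020825
u = exp(sigma*sqrt(dt)) = 1.018937; d = 1/u = 0.981415
p = (exp((r-q)*dt) - d) / (u - d) = 0.504747
Discount per step: exp(-r*dt) = 0.999646
Stock lattice S(k, i) with i counting down-moves:
  k=0: S(0,0) = 103.0200
  k=1: S(1,0) = 104.9709; S(1,1) = 101.1053
  k=2: S(2,0) = 106.9588; S(2,1) = 103.0200; S(2,2) = 99.2263
  k=3: S(3,0) = 108.9843; S(3,1) = 104.9709; S(3,2) = 101.1053; S(3,3) = 97.3821
  k=4: S(4,0) = 111.0481; S(4,1) = 106.9588; S(4,2) = 103.0200; S(4,3) = 99.2263; S(4,4) = 95.5723
Terminal payoffs V(N, i) = max(S_T - K, 0):
  V(4,0) = 2.138125; V(4,1) = 0.000000; V(4,2) = 0.000000; V(4,3) = 0.000000; V(4,4) = 0.000000
Backward induction: V(k, i) = exp(-r*dt) * [p * V(k+1, i) + (1-p) * V(k+1, i+1)].
  V(3,0) = exp(-r*dt) * [p*2.138125 + (1-p)*0.000000] = 1.078830
  V(3,1) = exp(-r*dt) * [p*0.000000 + (1-p)*0.000000] = 0.000000
  V(3,2) = exp(-r*dt) * [p*0.000000 + (1-p)*0.000000] = 0.000000
  V(3,3) = exp(-r*dt) * [p*0.000000 + (1-p)*0.000000] = 0.000000
  V(2,0) = exp(-r*dt) * [p*1.078830 + (1-p)*0.000000] = 0.544343
  V(2,1) = exp(-r*dt) * [p*0.000000 + (1-p)*0.000000] = 0.000000
  V(2,2) = exp(-r*dt) * [p*0.000000 + (1-p)*0.000000] = 0.000000
  V(1,0) = exp(-r*dt) * [p*0.544343 + (1-p)*0.000000] = 0.274658
  V(1,1) = exp(-r*dt) * [p*0.000000 + (1-p)*0.000000] = 0.000000
  V(0,0) = exp(-r*dt) * [p*0.274658 + (1-p)*0.000000] = 0.138584

Answer: Price = V(0,0) = 0.1386
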